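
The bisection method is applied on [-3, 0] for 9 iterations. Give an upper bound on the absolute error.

Bisection error bound: |error| ≤ (b-a)/2^n
|error| ≤ (0 - (-3))/2^9 = 3/2^9
|error| ≤ 0.0058593750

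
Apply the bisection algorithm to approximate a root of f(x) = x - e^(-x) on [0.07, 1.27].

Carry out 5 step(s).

f(x) = x - e^(-x)
Initial interval: [0.07, 1.27]

Iteration 1:
  c_1 = (0.070000 + 1.270000)/2 = 0.670000
  f(c_1) = f(0.670000) = 0.158291
  f(a) × f(c) < 0, new interval: [0.070000, 0.670000]
Iteration 2:
  c_2 = (0.070000 + 0.670000)/2 = 0.370000
  f(c_2) = f(0.370000) = -0.320734
  f(a) × f(c) ≥ 0, new interval: [0.370000, 0.670000]
Iteration 3:
  c_3 = (0.370000 + 0.670000)/2 = 0.520000
  f(c_3) = f(0.520000) = -0.074521
  f(a) × f(c) ≥ 0, new interval: [0.520000, 0.670000]
Iteration 4:
  c_4 = (0.520000 + 0.670000)/2 = 0.595000
  f(c_4) = f(0.595000) = 0.043437
  f(a) × f(c) < 0, new interval: [0.520000, 0.595000]
Iteration 5:
  c_5 = (0.520000 + 0.595000)/2 = 0.557500
  f(c_5) = f(0.557500) = -0.015139
  f(a) × f(c) ≥ 0, new interval: [0.557500, 0.595000]

After 5 iteration(s), the approximation is c_5 = 0.557500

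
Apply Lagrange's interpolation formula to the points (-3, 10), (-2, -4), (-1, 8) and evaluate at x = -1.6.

Lagrange interpolation formula:
P(x) = Σ yᵢ × Lᵢ(x)
where Lᵢ(x) = Π_{j≠i} (x - xⱼ)/(xᵢ - xⱼ)

L_0(-1.6) = (-1.6 - (-2))/(-3 - (-2)) × (-1.6 - (-1))/(-3 - (-1)) = -0.120000
L_1(-1.6) = (-1.6 - (-3))/(-2 - (-3)) × (-1.6 - (-1))/(-2 - (-1)) = 0.840000
L_2(-1.6) = (-1.6 - (-3))/(-1 - (-3)) × (-1.6 - (-2))/(-1 - (-2)) = 0.280000

P(-1.6) = 10×L_0(-1.6) + (-4)×L_1(-1.6) + 8×L_2(-1.6)
P(-1.6) = -2.320000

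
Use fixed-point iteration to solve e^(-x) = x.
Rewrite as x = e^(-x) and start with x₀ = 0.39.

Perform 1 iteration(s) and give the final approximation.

Equation: e^(-x) = x
Fixed-point form: x = e^(-x)
x₀ = 0.39

x_1 = g(0.390000) = 0.677057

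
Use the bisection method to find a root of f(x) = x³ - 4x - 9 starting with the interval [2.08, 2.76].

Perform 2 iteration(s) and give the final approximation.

f(x) = x³ - 4x - 9
Initial interval: [2.08, 2.76]

Iteration 1:
  c_1 = (2.080000 + 2.760000)/2 = 2.420000
  f(c_1) = f(2.420000) = -4.507512
  f(a) × f(c) ≥ 0, new interval: [2.420000, 2.760000]
Iteration 2:
  c_2 = (2.420000 + 2.760000)/2 = 2.590000
  f(c_2) = f(2.590000) = -1.986021
  f(a) × f(c) ≥ 0, new interval: [2.590000, 2.760000]

After 2 iteration(s), the approximation is c_2 = 2.590000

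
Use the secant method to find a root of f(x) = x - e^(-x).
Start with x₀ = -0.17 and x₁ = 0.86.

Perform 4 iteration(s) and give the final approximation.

f(x) = x - e^(-x)
x₀ = -0.17, x₁ = 0.86

Secant formula: x_{n+1} = x_n - f(x_n)(x_n - x_{n-1})/(f(x_n) - f(x_{n-1}))

Iteration 1:
  f(-0.170000) = -1.355305
  f(0.860000) = 0.436838
  x_2 = 0.860000 - 0.436838×(0.860000 - (-0.170000))/(0.436838 - (-1.355305))
       = 0.608936
Iteration 2:
  f(0.860000) = 0.436838
  f(0.608936) = 0.065006
  x_3 = 0.608936 - 0.065006×(0.608936 - 0.860000)/(0.065006 - 0.436838)
       = 0.565043
Iteration 3:
  f(0.608936) = 0.065006
  f(0.565043) = -0.003293
  x_4 = 0.565043 - (-0.003293)×(0.565043 - 0.608936)/(-0.003293 - 0.065006)
       = 0.567159
Iteration 4:
  f(0.565043) = -0.003293
  f(0.567159) = 0.000025
  x_5 = 0.567159 - 0.000025×(0.567159 - 0.565043)/(0.000025 - (-0.003293))
       = 0.567143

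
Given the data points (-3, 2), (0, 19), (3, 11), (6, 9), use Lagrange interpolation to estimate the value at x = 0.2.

Lagrange interpolation formula:
P(x) = Σ yᵢ × Lᵢ(x)
where Lᵢ(x) = Π_{j≠i} (x - xⱼ)/(xᵢ - xⱼ)

L_0(0.2) = (0.2 - 0)/(-3 - 0) × (0.2 - 3)/(-3 - 3) × (0.2 - 6)/(-3 - 6) = -0.020049
L_1(0.2) = (0.2 - (-3))/(0 - (-3)) × (0.2 - 3)/(0 - 3) × (0.2 - 6)/(0 - 6) = 0.962370
L_2(0.2) = (0.2 - (-3))/(3 - (-3)) × (0.2 - 0)/(3 - 0) × (0.2 - 6)/(3 - 6) = 0.068741
L_3(0.2) = (0.2 - (-3))/(6 - (-3)) × (0.2 - 0)/(6 - 0) × (0.2 - 3)/(6 - 3) = -0.011062

P(0.2) = 2×L_0(0.2) + 19×L_1(0.2) + 11×L_2(0.2) + 9×L_3(0.2)
P(0.2) = 18.901531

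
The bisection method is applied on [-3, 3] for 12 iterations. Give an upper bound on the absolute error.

Bisection error bound: |error| ≤ (b-a)/2^n
|error| ≤ (3 - (-3))/2^12 = 6/2^12
|error| ≤ 0.0014648438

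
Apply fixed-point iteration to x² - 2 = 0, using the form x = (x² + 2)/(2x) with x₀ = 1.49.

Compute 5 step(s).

Equation: x² - 2 = 0
Fixed-point form: x = (x² + 2)/(2x)
x₀ = 1.49

x_1 = g(1.490000) = 1.416141
x_2 = g(1.416141) = 1.414215
x_3 = g(1.414215) = 1.414214
x_4 = g(1.414214) = 1.414214
x_5 = g(1.414214) = 1.414214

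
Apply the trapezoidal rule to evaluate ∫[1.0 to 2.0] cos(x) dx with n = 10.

f(x) = cos(x)
a = 1.0, b = 2.0, n = 10
h = (b - a)/n = 0.100000

Trapezoidal rule: (h/2)[f(x₀) + 2f(x₁) + 2f(x₂) + ... + f(xₙ)]

x_0 = 1.0000, f(x_0) = 0.540302, coefficient = 1
x_1 = 1.1000, f(x_1) = 0.453596, coefficient = 2
x_2 = 1.2000, f(x_2) = 0.362358, coefficient = 2
x_3 = 1.3000, f(x_3) = 0.267499, coefficient = 2
x_4 = 1.4000, f(x_4) = 0.169967, coefficient = 2
x_5 = 1.5000, f(x_5) = 0.070737, coefficient = 2
x_6 = 1.6000, f(x_6) = -0.029200, coefficient = 2
x_7 = 1.7000, f(x_7) = -0.128844, coefficient = 2
x_8 = 1.8000, f(x_8) = -0.227202, coefficient = 2
x_9 = 1.9000, f(x_9) = -0.323290, coefficient = 2
x_10 = 2.0000, f(x_10) = -0.416147, coefficient = 1

I ≈ (0.100000/2) × 1.355398 = 0.067770
Exact value: 0.067826
Error: 0.000057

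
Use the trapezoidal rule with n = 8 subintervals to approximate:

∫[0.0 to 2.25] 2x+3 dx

f(x) = 2x+3
a = 0.0, b = 2.25, n = 8
h = (b - a)/n = 0.281250

Trapezoidal rule: (h/2)[f(x₀) + 2f(x₁) + 2f(x₂) + ... + f(xₙ)]

x_0 = 0.0000, f(x_0) = 3.000000, coefficient = 1
x_1 = 0.2812, f(x_1) = 3.562500, coefficient = 2
x_2 = 0.5625, f(x_2) = 4.125000, coefficient = 2
x_3 = 0.8438, f(x_3) = 4.687500, coefficient = 2
x_4 = 1.1250, f(x_4) = 5.250000, coefficient = 2
x_5 = 1.4062, f(x_5) = 5.812500, coefficient = 2
x_6 = 1.6875, f(x_6) = 6.375000, coefficient = 2
x_7 = 1.9688, f(x_7) = 6.937500, coefficient = 2
x_8 = 2.2500, f(x_8) = 7.500000, coefficient = 1

I ≈ (0.281250/2) × 84.000000 = 11.812500
Exact value: 11.812500
Error: 0.000000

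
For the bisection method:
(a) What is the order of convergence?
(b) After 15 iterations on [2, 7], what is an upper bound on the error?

(a) Bisection has linear (order 1) convergence; the error is halved each step.

(b) Error bound = (b-a)/2^n = (7 - 2)/2^{15}
    = 5/2^{15}

(a) 1 (linear); (b) error ≤ 1.53e-04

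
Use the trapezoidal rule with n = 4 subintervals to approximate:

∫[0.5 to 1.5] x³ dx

f(x) = x³
a = 0.5, b = 1.5, n = 4
h = (b - a)/n = 0.250000

Trapezoidal rule: (h/2)[f(x₀) + 2f(x₁) + 2f(x₂) + ... + f(xₙ)]

x_0 = 0.5000, f(x_0) = 0.125000, coefficient = 1
x_1 = 0.7500, f(x_1) = 0.421875, coefficient = 2
x_2 = 1.0000, f(x_2) = 1.000000, coefficient = 2
x_3 = 1.2500, f(x_3) = 1.953125, coefficient = 2
x_4 = 1.5000, f(x_4) = 3.375000, coefficient = 1

I ≈ (0.250000/2) × 10.250000 = 1.281250
Exact value: 1.250000
Error: 0.031250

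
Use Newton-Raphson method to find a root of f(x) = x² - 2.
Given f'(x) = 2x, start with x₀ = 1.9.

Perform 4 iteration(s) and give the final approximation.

f(x) = x² - 2
f'(x) = 2x
x₀ = 1.9

Newton-Raphson formula: x_{n+1} = x_n - f(x_n)/f'(x_n)

Iteration 1:
  f(1.900000) = 1.610000
  f'(1.900000) = 3.800000
  x_1 = 1.900000 - 1.610000/3.800000 = 1.476316
Iteration 2:
  f(1.476316) = 0.179508
  f'(1.476316) = 2.952632
  x_2 = 1.476316 - 0.179508/2.952632 = 1.415520
Iteration 3:
  f(1.415520) = 0.003696
  f'(1.415520) = 2.831039
  x_3 = 1.415520 - 0.003696/2.831039 = 1.414214
Iteration 4:
  f(1.414214) = 0.000002
  f'(1.414214) = 2.828428
  x_4 = 1.414214 - 0.000002/2.828428 = 1.414214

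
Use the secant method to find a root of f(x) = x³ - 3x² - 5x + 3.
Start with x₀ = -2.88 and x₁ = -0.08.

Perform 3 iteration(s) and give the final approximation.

f(x) = x³ - 3x² - 5x + 3
x₀ = -2.88, x₁ = -0.08

Secant formula: x_{n+1} = x_n - f(x_n)(x_n - x_{n-1})/(f(x_n) - f(x_{n-1}))

Iteration 1:
  f(-2.880000) = -31.371072
  f(-0.080000) = 3.380288
  x_2 = -0.080000 - 3.380288×(-0.080000 - (-2.880000))/(3.380288 - (-31.371072))
       = -0.352358
Iteration 2:
  f(-0.080000) = 3.380288
  f(-0.352358) = 4.345574
  x_3 = -0.352358 - 4.345574×(-0.352358 - (-0.080000))/(4.345574 - 3.380288)
       = 0.873757
Iteration 3:
  f(-0.352358) = 4.345574
  f(0.873757) = -2.992068
  x_4 = 0.873757 - (-2.992068)×(0.873757 - (-0.352358))/(-2.992068 - 4.345574)
       = 0.373785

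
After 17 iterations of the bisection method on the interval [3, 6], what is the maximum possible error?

Bisection error bound: |error| ≤ (b-a)/2^n
|error| ≤ (6 - 3)/2^17 = 3/2^17
|error| ≤ 0.0000228882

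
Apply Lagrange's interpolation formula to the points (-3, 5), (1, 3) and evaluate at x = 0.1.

Lagrange interpolation formula:
P(x) = Σ yᵢ × Lᵢ(x)
where Lᵢ(x) = Π_{j≠i} (x - xⱼ)/(xᵢ - xⱼ)

L_0(0.1) = (0.1 - 1)/(-3 - 1) = 0.225000
L_1(0.1) = (0.1 - (-3))/(1 - (-3)) = 0.775000

P(0.1) = 5×L_0(0.1) + 3×L_1(0.1)
P(0.1) = 3.450000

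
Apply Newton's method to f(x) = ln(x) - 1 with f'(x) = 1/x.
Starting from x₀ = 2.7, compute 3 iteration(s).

f(x) = ln(x) - 1
f'(x) = 1/x
x₀ = 2.7

Newton-Raphson formula: x_{n+1} = x_n - f(x_n)/f'(x_n)

Iteration 1:
  f(2.700000) = -0.006748
  f'(2.700000) = 0.370370
  x_1 = 2.700000 - (-0.006748)/0.370370 = 2.718220
Iteration 2:
  f(2.718220) = -0.000023
  f'(2.718220) = 0.367888
  x_2 = 2.718220 - (-0.000023)/0.367888 = 2.718282
Iteration 3:
  f(2.718282) = 0.000000
  f'(2.718282) = 0.367879
  x_3 = 2.718282 - 0.000000/0.367879 = 2.718282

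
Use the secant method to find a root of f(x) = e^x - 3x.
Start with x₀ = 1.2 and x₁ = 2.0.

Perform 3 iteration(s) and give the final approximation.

f(x) = e^x - 3x
x₀ = 1.2, x₁ = 2.0

Secant formula: x_{n+1} = x_n - f(x_n)(x_n - x_{n-1})/(f(x_n) - f(x_{n-1}))

Iteration 1:
  f(1.200000) = -0.279883
  f(2.000000) = 1.389056
  x_2 = 2.000000 - 1.389056×(2.000000 - 1.200000)/(1.389056 - (-0.279883))
       = 1.334161
Iteration 2:
  f(2.000000) = 1.389056
  f(1.334161) = -0.205674
  x_3 = 1.334161 - (-0.205674)×(1.334161 - 2.000000)/(-0.205674 - 1.389056)
       = 1.420035
Iteration 3:
  f(1.334161) = -0.205674
  f(1.420035) = -0.122840
  x_4 = 1.420035 - (-0.122840)×(1.420035 - 1.334161)/(-0.122840 - (-0.205674))
       = 1.547383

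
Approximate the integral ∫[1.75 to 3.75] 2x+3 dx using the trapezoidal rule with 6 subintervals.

f(x) = 2x+3
a = 1.75, b = 3.75, n = 6
h = (b - a)/n = 0.333333

Trapezoidal rule: (h/2)[f(x₀) + 2f(x₁) + 2f(x₂) + ... + f(xₙ)]

x_0 = 1.7500, f(x_0) = 6.500000, coefficient = 1
x_1 = 2.0833, f(x_1) = 7.166667, coefficient = 2
x_2 = 2.4167, f(x_2) = 7.833333, coefficient = 2
x_3 = 2.7500, f(x_3) = 8.500000, coefficient = 2
x_4 = 3.0833, f(x_4) = 9.166667, coefficient = 2
x_5 = 3.4167, f(x_5) = 9.833333, coefficient = 2
x_6 = 3.7500, f(x_6) = 10.500000, coefficient = 1

I ≈ (0.333333/2) × 102.000000 = 17.000000
Exact value: 17.000000
Error: 0.000000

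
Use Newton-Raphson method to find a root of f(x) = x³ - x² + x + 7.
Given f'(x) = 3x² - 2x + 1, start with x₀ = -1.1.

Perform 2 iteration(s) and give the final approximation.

f(x) = x³ - x² + x + 7
f'(x) = 3x² - 2x + 1
x₀ = -1.1

Newton-Raphson formula: x_{n+1} = x_n - f(x_n)/f'(x_n)

Iteration 1:
  f(-1.100000) = 3.359000
  f'(-1.100000) = 6.830000
  x_1 = -1.100000 - 3.359000/6.830000 = -1.591801
Iteration 2:
  f(-1.591801) = -1.158984
  f'(-1.591801) = 11.785092
  x_2 = -1.591801 - (-1.158984)/11.785092 = -1.493458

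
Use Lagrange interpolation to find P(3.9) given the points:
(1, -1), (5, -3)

Lagrange interpolation formula:
P(x) = Σ yᵢ × Lᵢ(x)
where Lᵢ(x) = Π_{j≠i} (x - xⱼ)/(xᵢ - xⱼ)

L_0(3.9) = (3.9 - 5)/(1 - 5) = 0.275000
L_1(3.9) = (3.9 - 1)/(5 - 1) = 0.725000

P(3.9) = (-1)×L_0(3.9) + (-3)×L_1(3.9)
P(3.9) = -2.450000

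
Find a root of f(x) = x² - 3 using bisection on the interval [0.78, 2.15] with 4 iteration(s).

f(x) = x² - 3
Initial interval: [0.78, 2.15]

Iteration 1:
  c_1 = (0.780000 + 2.150000)/2 = 1.465000
  f(c_1) = f(1.465000) = -0.853775
  f(a) × f(c) ≥ 0, new interval: [1.465000, 2.150000]
Iteration 2:
  c_2 = (1.465000 + 2.150000)/2 = 1.807500
  f(c_2) = f(1.807500) = 0.267056
  f(a) × f(c) < 0, new interval: [1.465000, 1.807500]
Iteration 3:
  c_3 = (1.465000 + 1.807500)/2 = 1.636250
  f(c_3) = f(1.636250) = -0.322686
  f(a) × f(c) ≥ 0, new interval: [1.636250, 1.807500]
Iteration 4:
  c_4 = (1.636250 + 1.807500)/2 = 1.721875
  f(c_4) = f(1.721875) = -0.035146
  f(a) × f(c) ≥ 0, new interval: [1.721875, 1.807500]

After 4 iteration(s), the approximation is c_4 = 1.721875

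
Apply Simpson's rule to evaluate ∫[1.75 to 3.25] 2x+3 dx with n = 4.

f(x) = 2x+3
a = 1.75, b = 3.25, n = 4
h = (b - a)/n = 0.375000

Simpson's rule: (h/3)[f(x₀) + 4f(x₁) + 2f(x₂) + ... + f(xₙ)]

x_0 = 1.7500, f(x_0) = 6.500000, coefficient = 1
x_1 = 2.1250, f(x_1) = 7.250000, coefficient = 4
x_2 = 2.5000, f(x_2) = 8.000000, coefficient = 2
x_3 = 2.8750, f(x_3) = 8.750000, coefficient = 4
x_4 = 3.2500, f(x_4) = 9.500000, coefficient = 1

I ≈ (0.375000/3) × 96.000000 = 12.000000
Exact value: 12.000000
Error: 0.000000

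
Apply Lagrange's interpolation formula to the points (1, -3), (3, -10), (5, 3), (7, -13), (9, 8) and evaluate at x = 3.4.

Lagrange interpolation formula:
P(x) = Σ yᵢ × Lᵢ(x)
where Lᵢ(x) = Π_{j≠i} (x - xⱼ)/(xᵢ - xⱼ)

L_0(3.4) = (3.4 - 3)/(1 - 3) × (3.4 - 5)/(1 - 5) × (3.4 - 7)/(1 - 7) × (3.4 - 9)/(1 - 9) = -0.033600
L_1(3.4) = (3.4 - 1)/(3 - 1) × (3.4 - 5)/(3 - 5) × (3.4 - 7)/(3 - 7) × (3.4 - 9)/(3 - 9) = 0.806400
L_2(3.4) = (3.4 - 1)/(5 - 1) × (3.4 - 3)/(5 - 3) × (3.4 - 7)/(5 - 7) × (3.4 - 9)/(5 - 9) = 0.302400
L_3(3.4) = (3.4 - 1)/(7 - 1) × (3.4 - 3)/(7 - 3) × (3.4 - 5)/(7 - 5) × (3.4 - 9)/(7 - 9) = -0.089600
L_4(3.4) = (3.4 - 1)/(9 - 1) × (3.4 - 3)/(9 - 3) × (3.4 - 5)/(9 - 5) × (3.4 - 7)/(9 - 7) = 0.014400

P(3.4) = (-3)×L_0(3.4) + (-10)×L_1(3.4) + 3×L_2(3.4) + (-13)×L_3(3.4) + 8×L_4(3.4)
P(3.4) = -5.776000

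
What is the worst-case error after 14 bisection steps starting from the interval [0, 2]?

Bisection error bound: |error| ≤ (b-a)/2^n
|error| ≤ (2 - 0)/2^14 = 2/2^14
|error| ≤ 0.0001220703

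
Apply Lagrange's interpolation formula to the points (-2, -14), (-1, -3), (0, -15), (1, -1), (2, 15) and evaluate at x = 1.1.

Lagrange interpolation formula:
P(x) = Σ yᵢ × Lᵢ(x)
where Lᵢ(x) = Π_{j≠i} (x - xⱼ)/(xᵢ - xⱼ)

L_0(1.1) = (1.1 - (-1))/(-2 - (-1)) × (1.1 - 0)/(-2 - 0) × (1.1 - 1)/(-2 - 1) × (1.1 - 2)/(-2 - 2) = -0.008663
L_1(1.1) = (1.1 - (-2))/(-1 - (-2)) × (1.1 - 0)/(-1 - 0) × (1.1 - 1)/(-1 - 1) × (1.1 - 2)/(-1 - 2) = 0.051150
L_2(1.1) = (1.1 - (-2))/(0 - (-2)) × (1.1 - (-1))/(0 - (-1)) × (1.1 - 1)/(0 - 1) × (1.1 - 2)/(0 - 2) = -0.146475
L_3(1.1) = (1.1 - (-2))/(1 - (-2)) × (1.1 - (-1))/(1 - (-1)) × (1.1 - 0)/(1 - 0) × (1.1 - 2)/(1 - 2) = 1.074150
L_4(1.1) = (1.1 - (-2))/(2 - (-2)) × (1.1 - (-1))/(2 - (-1)) × (1.1 - 0)/(2 - 0) × (1.1 - 1)/(2 - 1) = 0.029838

P(1.1) = (-14)×L_0(1.1) + (-3)×L_1(1.1) + (-15)×L_2(1.1) + (-1)×L_3(1.1) + 15×L_4(1.1)
P(1.1) = 1.538363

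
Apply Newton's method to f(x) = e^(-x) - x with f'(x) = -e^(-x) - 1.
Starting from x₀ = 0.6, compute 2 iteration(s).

f(x) = e^(-x) - x
f'(x) = -e^(-x) - 1
x₀ = 0.6

Newton-Raphson formula: x_{n+1} = x_n - f(x_n)/f'(x_n)

Iteration 1:
  f(0.600000) = -0.051188
  f'(0.600000) = -1.548812
  x_1 = 0.600000 - (-0.051188)/(-1.548812) = 0.566950
Iteration 2:
  f(0.566950) = 0.000303
  f'(0.566950) = -1.567253
  x_2 = 0.566950 - 0.000303/(-1.567253) = 0.567143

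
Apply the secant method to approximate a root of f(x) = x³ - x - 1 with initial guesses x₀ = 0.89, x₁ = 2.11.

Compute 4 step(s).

f(x) = x³ - x - 1
x₀ = 0.89, x₁ = 2.11

Secant formula: x_{n+1} = x_n - f(x_n)(x_n - x_{n-1})/(f(x_n) - f(x_{n-1}))

Iteration 1:
  f(0.890000) = -1.185031
  f(2.110000) = 6.283931
  x_2 = 2.110000 - 6.283931×(2.110000 - 0.890000)/(6.283931 - (-1.185031))
       = 1.083566
Iteration 2:
  f(2.110000) = 6.283931
  f(1.083566) = -0.811334
  x_3 = 1.083566 - (-0.811334)×(1.083566 - 2.110000)/(-0.811334 - 6.283931)
       = 1.200937
Iteration 3:
  f(1.083566) = -0.811334
  f(1.200937) = -0.468884
  x_4 = 1.200937 - (-0.468884)×(1.200937 - 1.083566)/(-0.468884 - (-0.811334))
       = 1.361643
Iteration 4:
  f(1.200937) = -0.468884
  f(1.361643) = 0.162941
  x_5 = 1.361643 - 0.162941×(1.361643 - 1.200937)/(0.162941 - (-0.468884))
       = 1.320199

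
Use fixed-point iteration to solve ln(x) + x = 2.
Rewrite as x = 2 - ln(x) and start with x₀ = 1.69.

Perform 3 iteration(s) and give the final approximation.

Equation: ln(x) + x = 2
Fixed-point form: x = 2 - ln(x)
x₀ = 1.69

x_1 = g(1.690000) = 1.475271
x_2 = g(1.475271) = 1.611158
x_3 = g(1.611158) = 1.523047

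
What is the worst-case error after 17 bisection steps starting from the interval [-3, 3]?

Bisection error bound: |error| ≤ (b-a)/2^n
|error| ≤ (3 - (-3))/2^17 = 6/2^17
|error| ≤ 0.0000457764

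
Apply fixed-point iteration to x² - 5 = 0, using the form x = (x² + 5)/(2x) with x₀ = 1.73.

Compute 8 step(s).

Equation: x² - 5 = 0
Fixed-point form: x = (x² + 5)/(2x)
x₀ = 1.73

x_1 = g(1.730000) = 2.310087
x_2 = g(2.310087) = 2.237254
x_3 = g(2.237254) = 2.236068
x_4 = g(2.236068) = 2.236068
x_5 = g(2.236068) = 2.236068
x_6 = g(2.236068) = 2.236068
x_7 = g(2.236068) = 2.236068
x_8 = g(2.236068) = 2.236068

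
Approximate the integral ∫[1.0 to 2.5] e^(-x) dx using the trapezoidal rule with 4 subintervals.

f(x) = e^(-x)
a = 1.0, b = 2.5, n = 4
h = (b - a)/n = 0.375000

Trapezoidal rule: (h/2)[f(x₀) + 2f(x₁) + 2f(x₂) + ... + f(xₙ)]

x_0 = 1.0000, f(x_0) = 0.367879, coefficient = 1
x_1 = 1.3750, f(x_1) = 0.252840, coefficient = 2
x_2 = 1.7500, f(x_2) = 0.173774, coefficient = 2
x_3 = 2.1250, f(x_3) = 0.119433, coefficient = 2
x_4 = 2.5000, f(x_4) = 0.082085, coefficient = 1

I ≈ (0.375000/2) × 1.542057 = 0.289136
Exact value: 0.285794
Error: 0.003341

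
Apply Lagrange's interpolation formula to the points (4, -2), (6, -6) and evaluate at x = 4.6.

Lagrange interpolation formula:
P(x) = Σ yᵢ × Lᵢ(x)
where Lᵢ(x) = Π_{j≠i} (x - xⱼ)/(xᵢ - xⱼ)

L_0(4.6) = (4.6 - 6)/(4 - 6) = 0.700000
L_1(4.6) = (4.6 - 4)/(6 - 4) = 0.300000

P(4.6) = (-2)×L_0(4.6) + (-6)×L_1(4.6)
P(4.6) = -3.200000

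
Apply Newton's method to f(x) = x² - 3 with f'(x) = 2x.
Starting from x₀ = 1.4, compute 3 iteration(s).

f(x) = x² - 3
f'(x) = 2x
x₀ = 1.4

Newton-Raphson formula: x_{n+1} = x_n - f(x_n)/f'(x_n)

Iteration 1:
  f(1.400000) = -1.040000
  f'(1.400000) = 2.800000
  x_1 = 1.400000 - (-1.040000)/2.800000 = 1.771429
Iteration 2:
  f(1.771429) = 0.137959
  f'(1.771429) = 3.542857
  x_2 = 1.771429 - 0.137959/3.542857 = 1.732488
Iteration 3:
  f(1.732488) = 0.001516
  f'(1.732488) = 3.464977
  x_3 = 1.732488 - 0.001516/3.464977 = 1.732051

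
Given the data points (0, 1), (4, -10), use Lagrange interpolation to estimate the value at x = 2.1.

Lagrange interpolation formula:
P(x) = Σ yᵢ × Lᵢ(x)
where Lᵢ(x) = Π_{j≠i} (x - xⱼ)/(xᵢ - xⱼ)

L_0(2.1) = (2.1 - 4)/(0 - 4) = 0.475000
L_1(2.1) = (2.1 - 0)/(4 - 0) = 0.525000

P(2.1) = 1×L_0(2.1) + (-10)×L_1(2.1)
P(2.1) = -4.775000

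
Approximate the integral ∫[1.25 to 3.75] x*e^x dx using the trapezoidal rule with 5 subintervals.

f(x) = x*e^x
a = 1.25, b = 3.75, n = 5
h = (b - a)/n = 0.500000

Trapezoidal rule: (h/2)[f(x₀) + 2f(x₁) + 2f(x₂) + ... + f(xₙ)]

x_0 = 1.2500, f(x_0) = 4.362929, coefficient = 1
x_1 = 1.7500, f(x_1) = 10.070555, coefficient = 2
x_2 = 2.2500, f(x_2) = 21.347406, coefficient = 2
x_3 = 2.7500, f(x_3) = 43.017238, coefficient = 2
x_4 = 3.2500, f(x_4) = 83.818605, coefficient = 2
x_5 = 3.7500, f(x_5) = 159.454058, coefficient = 1

I ≈ (0.500000/2) × 480.324592 = 120.081148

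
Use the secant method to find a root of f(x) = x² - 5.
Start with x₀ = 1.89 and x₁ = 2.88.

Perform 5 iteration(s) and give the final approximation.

f(x) = x² - 5
x₀ = 1.89, x₁ = 2.88

Secant formula: x_{n+1} = x_n - f(x_n)(x_n - x_{n-1})/(f(x_n) - f(x_{n-1}))

Iteration 1:
  f(1.890000) = -1.427900
  f(2.880000) = 3.294400
  x_2 = 2.880000 - 3.294400×(2.880000 - 1.890000)/(3.294400 - (-1.427900))
       = 2.189350
Iteration 2:
  f(2.880000) = 3.294400
  f(2.189350) = -0.206746
  x_3 = 2.189350 - (-0.206746)×(2.189350 - 2.880000)/(-0.206746 - 3.294400)
       = 2.230134
Iteration 3:
  f(2.189350) = -0.206746
  f(2.230134) = -0.026504
  x_4 = 2.230134 - (-0.026504)×(2.230134 - 2.189350)/(-0.026504 - (-0.206746))
       = 2.236131
Iteration 4:
  f(2.230134) = -0.026504
  f(2.236131) = 0.000281
  x_5 = 2.236131 - 0.000281×(2.236131 - 2.230134)/(0.000281 - (-0.026504))
       = 2.236068
Iteration 5:
  f(2.236131) = 0.000281
  f(2.236068) = 0.000000
  x_6 = 2.236068 - 0.000000×(2.236068 - 2.236131)/(0.000000 - 0.000281)
       = 2.236068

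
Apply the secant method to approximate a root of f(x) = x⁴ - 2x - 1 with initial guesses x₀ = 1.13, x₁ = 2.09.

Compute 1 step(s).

f(x) = x⁴ - 2x - 1
x₀ = 1.13, x₁ = 2.09

Secant formula: x_{n+1} = x_n - f(x_n)(x_n - x_{n-1})/(f(x_n) - f(x_{n-1}))

Iteration 1:
  f(1.130000) = -1.629526
  f(2.090000) = 13.900298
  x_2 = 2.090000 - 13.900298×(2.090000 - 1.130000)/(13.900298 - (-1.629526))
       = 1.230732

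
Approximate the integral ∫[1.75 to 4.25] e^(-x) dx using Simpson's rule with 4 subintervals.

f(x) = e^(-x)
a = 1.75, b = 4.25, n = 4
h = (b - a)/n = 0.625000

Simpson's rule: (h/3)[f(x₀) + 4f(x₁) + 2f(x₂) + ... + f(xₙ)]

x_0 = 1.7500, f(x_0) = 0.173774, coefficient = 1
x_1 = 2.3750, f(x_1) = 0.093014, coefficient = 4
x_2 = 3.0000, f(x_2) = 0.049787, coefficient = 2
x_3 = 3.6250, f(x_3) = 0.026649, coefficient = 4
x_4 = 4.2500, f(x_4) = 0.014264, coefficient = 1

I ≈ (0.625000/3) × 0.766267 = 0.159639
Exact value: 0.159510
Error: 0.000129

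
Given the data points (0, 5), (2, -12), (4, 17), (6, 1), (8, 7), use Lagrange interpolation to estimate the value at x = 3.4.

Lagrange interpolation formula:
P(x) = Σ yᵢ × Lᵢ(x)
where Lᵢ(x) = Π_{j≠i} (x - xⱼ)/(xᵢ - xⱼ)

L_0(3.4) = (3.4 - 2)/(0 - 2) × (3.4 - 4)/(0 - 4) × (3.4 - 6)/(0 - 6) × (3.4 - 8)/(0 - 8) = -0.026163
L_1(3.4) = (3.4 - 0)/(2 - 0) × (3.4 - 4)/(2 - 4) × (3.4 - 6)/(2 - 6) × (3.4 - 8)/(2 - 8) = 0.254150
L_2(3.4) = (3.4 - 0)/(4 - 0) × (3.4 - 2)/(4 - 2) × (3.4 - 6)/(4 - 6) × (3.4 - 8)/(4 - 8) = 0.889525
L_3(3.4) = (3.4 - 0)/(6 - 0) × (3.4 - 2)/(6 - 2) × (3.4 - 4)/(6 - 4) × (3.4 - 8)/(6 - 8) = -0.136850
L_4(3.4) = (3.4 - 0)/(8 - 0) × (3.4 - 2)/(8 - 2) × (3.4 - 4)/(8 - 4) × (3.4 - 6)/(8 - 6) = 0.019338

P(3.4) = 5×L_0(3.4) + (-12)×L_1(3.4) + 17×L_2(3.4) + 1×L_3(3.4) + 7×L_4(3.4)
P(3.4) = 11.939825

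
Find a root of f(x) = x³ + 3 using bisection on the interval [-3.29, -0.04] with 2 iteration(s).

f(x) = x³ + 3
Initial interval: [-3.29, -0.04]

Iteration 1:
  c_1 = (-3.290000 + (-0.040000))/2 = -1.665000
  f(c_1) = f(-1.665000) = -1.615755
  f(a) × f(c) ≥ 0, new interval: [-1.665000, -0.040000]
Iteration 2:
  c_2 = (-1.665000 + (-0.040000))/2 = -0.852500
  f(c_2) = f(-0.852500) = 2.380440
  f(a) × f(c) < 0, new interval: [-1.665000, -0.852500]

After 2 iteration(s), the approximation is c_2 = -0.852500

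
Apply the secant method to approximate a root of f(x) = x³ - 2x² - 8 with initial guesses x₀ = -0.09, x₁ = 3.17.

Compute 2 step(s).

f(x) = x³ - 2x² - 8
x₀ = -0.09, x₁ = 3.17

Secant formula: x_{n+1} = x_n - f(x_n)(x_n - x_{n-1})/(f(x_n) - f(x_{n-1}))

Iteration 1:
  f(-0.090000) = -8.016929
  f(3.170000) = 3.757213
  x_2 = 3.170000 - 3.757213×(3.170000 - (-0.090000))/(3.757213 - (-8.016929))
       = 2.129711
Iteration 2:
  f(3.170000) = 3.757213
  f(2.129711) = -7.411676
  x_3 = 2.129711 - (-7.411676)×(2.129711 - 3.170000)/(-7.411676 - 3.757213)
       = 2.820047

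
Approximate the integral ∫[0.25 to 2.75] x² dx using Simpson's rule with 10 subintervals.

f(x) = x²
a = 0.25, b = 2.75, n = 10
h = (b - a)/n = 0.250000

Simpson's rule: (h/3)[f(x₀) + 4f(x₁) + 2f(x₂) + ... + f(xₙ)]

x_0 = 0.2500, f(x_0) = 0.062500, coefficient = 1
x_1 = 0.5000, f(x_1) = 0.250000, coefficient = 4
x_2 = 0.7500, f(x_2) = 0.562500, coefficient = 2
x_3 = 1.0000, f(x_3) = 1.000000, coefficient = 4
x_4 = 1.2500, f(x_4) = 1.562500, coefficient = 2
x_5 = 1.5000, f(x_5) = 2.250000, coefficient = 4
x_6 = 1.7500, f(x_6) = 3.062500, coefficient = 2
x_7 = 2.0000, f(x_7) = 4.000000, coefficient = 4
x_8 = 2.2500, f(x_8) = 5.062500, coefficient = 2
x_9 = 2.5000, f(x_9) = 6.250000, coefficient = 4
x_10 = 2.7500, f(x_10) = 7.562500, coefficient = 1

I ≈ (0.250000/3) × 83.125000 = 6.927083
Exact value: 6.927083
Error: 0.000000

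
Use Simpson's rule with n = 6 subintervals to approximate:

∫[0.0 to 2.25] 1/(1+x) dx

f(x) = 1/(1+x)
a = 0.0, b = 2.25, n = 6
h = (b - a)/n = 0.375000

Simpson's rule: (h/3)[f(x₀) + 4f(x₁) + 2f(x₂) + ... + f(xₙ)]

x_0 = 0.0000, f(x_0) = 1.000000, coefficient = 1
x_1 = 0.3750, f(x_1) = 0.727273, coefficient = 4
x_2 = 0.7500, f(x_2) = 0.571429, coefficient = 2
x_3 = 1.1250, f(x_3) = 0.470588, coefficient = 4
x_4 = 1.5000, f(x_4) = 0.400000, coefficient = 2
x_5 = 1.8750, f(x_5) = 0.347826, coefficient = 4
x_6 = 2.2500, f(x_6) = 0.307692, coefficient = 1

I ≈ (0.375000/3) × 9.433298 = 1.179162
Exact value: 1.178655
Error: 0.000507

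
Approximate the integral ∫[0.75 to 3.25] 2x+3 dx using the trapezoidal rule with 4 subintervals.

f(x) = 2x+3
a = 0.75, b = 3.25, n = 4
h = (b - a)/n = 0.625000

Trapezoidal rule: (h/2)[f(x₀) + 2f(x₁) + 2f(x₂) + ... + f(xₙ)]

x_0 = 0.7500, f(x_0) = 4.500000, coefficient = 1
x_1 = 1.3750, f(x_1) = 5.750000, coefficient = 2
x_2 = 2.0000, f(x_2) = 7.000000, coefficient = 2
x_3 = 2.6250, f(x_3) = 8.250000, coefficient = 2
x_4 = 3.2500, f(x_4) = 9.500000, coefficient = 1

I ≈ (0.625000/2) × 56.000000 = 17.500000
Exact value: 17.500000
Error: 0.000000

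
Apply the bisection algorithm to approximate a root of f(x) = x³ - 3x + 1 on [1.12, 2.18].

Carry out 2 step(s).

f(x) = x³ - 3x + 1
Initial interval: [1.12, 2.18]

Iteration 1:
  c_1 = (1.120000 + 2.180000)/2 = 1.650000
  f(c_1) = f(1.650000) = 0.542125
  f(a) × f(c) < 0, new interval: [1.120000, 1.650000]
Iteration 2:
  c_2 = (1.120000 + 1.650000)/2 = 1.385000
  f(c_2) = f(1.385000) = -0.498258
  f(a) × f(c) ≥ 0, new interval: [1.385000, 1.650000]

After 2 iteration(s), the approximation is c_2 = 1.385000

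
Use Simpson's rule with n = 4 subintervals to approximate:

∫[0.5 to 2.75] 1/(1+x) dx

f(x) = 1/(1+x)
a = 0.5, b = 2.75, n = 4
h = (b - a)/n = 0.562500

Simpson's rule: (h/3)[f(x₀) + 4f(x₁) + 2f(x₂) + ... + f(xₙ)]

x_0 = 0.5000, f(x_0) = 0.666667, coefficient = 1
x_1 = 1.0625, f(x_1) = 0.484848, coefficient = 4
x_2 = 1.6250, f(x_2) = 0.380952, coefficient = 2
x_3 = 2.1875, f(x_3) = 0.313725, coefficient = 4
x_4 = 2.7500, f(x_4) = 0.266667, coefficient = 1

I ≈ (0.562500/3) × 4.889534 = 0.916788
Exact value: 0.916291
Error: 0.000497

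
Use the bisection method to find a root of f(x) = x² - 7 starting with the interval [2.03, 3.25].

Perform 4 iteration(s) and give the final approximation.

f(x) = x² - 7
Initial interval: [2.03, 3.25]

Iteration 1:
  c_1 = (2.030000 + 3.250000)/2 = 2.640000
  f(c_1) = f(2.640000) = -0.030400
  f(a) × f(c) ≥ 0, new interval: [2.640000, 3.250000]
Iteration 2:
  c_2 = (2.640000 + 3.250000)/2 = 2.945000
  f(c_2) = f(2.945000) = 1.673025
  f(a) × f(c) < 0, new interval: [2.640000, 2.945000]
Iteration 3:
  c_3 = (2.640000 + 2.945000)/2 = 2.792500
  f(c_3) = f(2.792500) = 0.798056
  f(a) × f(c) < 0, new interval: [2.640000, 2.792500]
Iteration 4:
  c_4 = (2.640000 + 2.792500)/2 = 2.716250
  f(c_4) = f(2.716250) = 0.378014
  f(a) × f(c) < 0, new interval: [2.640000, 2.716250]

After 4 iteration(s), the approximation is c_4 = 2.716250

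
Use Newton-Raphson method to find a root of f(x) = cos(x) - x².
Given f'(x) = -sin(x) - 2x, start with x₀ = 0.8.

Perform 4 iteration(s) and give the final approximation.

f(x) = cos(x) - x²
f'(x) = -sin(x) - 2x
x₀ = 0.8

Newton-Raphson formula: x_{n+1} = x_n - f(x_n)/f'(x_n)

Iteration 1:
  f(0.800000) = 0.056707
  f'(0.800000) = -2.317356
  x_1 = 0.800000 - 0.056707/(-2.317356) = 0.824470
Iteration 2:
  f(0.824470) = -0.000806
  f'(0.824470) = -2.383129
  x_2 = 0.824470 - (-0.000806)/(-2.383129) = 0.824132
Iteration 3:
  f(0.824132) = 0.000000
  f'(0.824132) = -2.382224
  x_3 = 0.824132 - 0.000000/(-2.382224) = 0.824132
Iteration 4:
  f(0.824132) = 0.000000
  f'(0.824132) = -2.382223
  x_4 = 0.824132 - 0.000000/(-2.382223) = 0.824132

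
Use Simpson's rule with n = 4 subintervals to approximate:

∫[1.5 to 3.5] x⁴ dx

f(x) = x⁴
a = 1.5, b = 3.5, n = 4
h = (b - a)/n = 0.500000

Simpson's rule: (h/3)[f(x₀) + 4f(x₁) + 2f(x₂) + ... + f(xₙ)]

x_0 = 1.5000, f(x_0) = 5.062500, coefficient = 1
x_1 = 2.0000, f(x_1) = 16.000000, coefficient = 4
x_2 = 2.5000, f(x_2) = 39.062500, coefficient = 2
x_3 = 3.0000, f(x_3) = 81.000000, coefficient = 4
x_4 = 3.5000, f(x_4) = 150.062500, coefficient = 1

I ≈ (0.500000/3) × 621.250000 = 103.541667
Exact value: 103.525000
Error: 0.016667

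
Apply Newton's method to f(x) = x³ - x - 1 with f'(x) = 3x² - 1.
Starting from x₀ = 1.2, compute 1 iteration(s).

f(x) = x³ - x - 1
f'(x) = 3x² - 1
x₀ = 1.2

Newton-Raphson formula: x_{n+1} = x_n - f(x_n)/f'(x_n)

Iteration 1:
  f(1.200000) = -0.472000
  f'(1.200000) = 3.320000
  x_1 = 1.200000 - (-0.472000)/3.320000 = 1.342169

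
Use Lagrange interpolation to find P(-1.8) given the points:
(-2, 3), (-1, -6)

Lagrange interpolation formula:
P(x) = Σ yᵢ × Lᵢ(x)
where Lᵢ(x) = Π_{j≠i} (x - xⱼ)/(xᵢ - xⱼ)

L_0(-1.8) = (-1.8 - (-1))/(-2 - (-1)) = 0.800000
L_1(-1.8) = (-1.8 - (-2))/(-1 - (-2)) = 0.200000

P(-1.8) = 3×L_0(-1.8) + (-6)×L_1(-1.8)
P(-1.8) = 1.200000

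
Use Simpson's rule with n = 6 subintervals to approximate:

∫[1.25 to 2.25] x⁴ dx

f(x) = x⁴
a = 1.25, b = 2.25, n = 6
h = (b - a)/n = 0.166667

Simpson's rule: (h/3)[f(x₀) + 4f(x₁) + 2f(x₂) + ... + f(xₙ)]

x_0 = 1.2500, f(x_0) = 2.441406, coefficient = 1
x_1 = 1.4167, f(x_1) = 4.027826, coefficient = 4
x_2 = 1.5833, f(x_2) = 6.284770, coefficient = 2
x_3 = 1.7500, f(x_3) = 9.378906, coefficient = 4
x_4 = 1.9167, f(x_4) = 13.495419, coefficient = 2
x_5 = 2.0833, f(x_5) = 18.838011, coefficient = 4
x_6 = 2.2500, f(x_6) = 25.628906, coefficient = 1

I ≈ (0.166667/3) × 196.609664 = 10.922759
Exact value: 10.922656
Error: 0.000103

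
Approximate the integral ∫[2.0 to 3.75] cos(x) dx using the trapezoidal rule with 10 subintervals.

f(x) = cos(x)
a = 2.0, b = 3.75, n = 10
h = (b - a)/n = 0.175000

Trapezoidal rule: (h/2)[f(x₀) + 2f(x₁) + 2f(x₂) + ... + f(xₙ)]

x_0 = 2.0000, f(x_0) = -0.416147, coefficient = 1
x_1 = 2.1750, f(x_1) = -0.568107, coefficient = 2
x_2 = 2.3500, f(x_2) = -0.702713, coefficient = 2
x_3 = 2.5250, f(x_3) = -0.815854, coefficient = 2
x_4 = 2.7000, f(x_4) = -0.904072, coefficient = 2
x_5 = 2.8750, f(x_5) = -0.964674, coefficient = 2
x_6 = 3.0500, f(x_6) = -0.995808, coefficient = 2
x_7 = 3.2250, f(x_7) = -0.996524, coefficient = 2
x_8 = 3.4000, f(x_8) = -0.966798, coefficient = 2
x_9 = 3.5750, f(x_9) = -0.907540, coefficient = 2
x_10 = 3.7500, f(x_10) = -0.820559, coefficient = 1

I ≈ (0.175000/2) × -16.880886 = -1.477078
Exact value: -1.480859
Error: 0.003781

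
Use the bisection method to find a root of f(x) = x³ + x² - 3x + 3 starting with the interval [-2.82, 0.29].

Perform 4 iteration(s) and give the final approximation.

f(x) = x³ + x² - 3x + 3
Initial interval: [-2.82, 0.29]

Iteration 1:
  c_1 = (-2.820000 + 0.290000)/2 = -1.265000
  f(c_1) = f(-1.265000) = 6.370940
  f(a) × f(c) < 0, new interval: [-2.820000, -1.265000]
Iteration 2:
  c_2 = (-2.820000 + (-1.265000))/2 = -2.042500
  f(c_2) = f(-2.042500) = 4.778392
  f(a) × f(c) < 0, new interval: [-2.820000, -2.042500]
Iteration 3:
  c_3 = (-2.820000 + (-2.042500))/2 = -2.431250
  f(c_3) = f(-2.431250) = 1.833665
  f(a) × f(c) < 0, new interval: [-2.820000, -2.431250]
Iteration 4:
  c_4 = (-2.820000 + (-2.431250))/2 = -2.625625
  f(c_4) = f(-2.625625) = -0.330032
  f(a) × f(c) ≥ 0, new interval: [-2.625625, -2.431250]

After 4 iteration(s), the approximation is c_4 = -2.625625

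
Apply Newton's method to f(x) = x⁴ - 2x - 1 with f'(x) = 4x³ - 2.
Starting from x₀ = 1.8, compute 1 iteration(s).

f(x) = x⁴ - 2x - 1
f'(x) = 4x³ - 2
x₀ = 1.8

Newton-Raphson formula: x_{n+1} = x_n - f(x_n)/f'(x_n)

Iteration 1:
  f(1.800000) = 5.897600
  f'(1.800000) = 21.328000
  x_1 = 1.800000 - 5.897600/21.328000 = 1.523481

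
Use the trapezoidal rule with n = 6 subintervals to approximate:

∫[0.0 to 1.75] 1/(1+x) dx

f(x) = 1/(1+x)
a = 0.0, b = 1.75, n = 6
h = (b - a)/n = 0.291667

Trapezoidal rule: (h/2)[f(x₀) + 2f(x₁) + 2f(x₂) + ... + f(xₙ)]

x_0 = 0.0000, f(x_0) = 1.000000, coefficient = 1
x_1 = 0.2917, f(x_1) = 0.774194, coefficient = 2
x_2 = 0.5833, f(x_2) = 0.631579, coefficient = 2
x_3 = 0.8750, f(x_3) = 0.533333, coefficient = 2
x_4 = 1.1667, f(x_4) = 0.461538, coefficient = 2
x_5 = 1.4583, f(x_5) = 0.406780, coefficient = 2
x_6 = 1.7500, f(x_6) = 0.363636, coefficient = 1

I ≈ (0.291667/2) × 6.978484 = 1.017696
Exact value: 1.011601
Error: 0.006095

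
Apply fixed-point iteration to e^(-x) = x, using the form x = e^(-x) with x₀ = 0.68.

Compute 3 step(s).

Equation: e^(-x) = x
Fixed-point form: x = e^(-x)
x₀ = 0.68

x_1 = g(0.680000) = 0.506617
x_2 = g(0.506617) = 0.602531
x_3 = g(0.602531) = 0.547425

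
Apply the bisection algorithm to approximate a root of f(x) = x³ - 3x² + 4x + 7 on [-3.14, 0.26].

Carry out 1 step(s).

f(x) = x³ - 3x² + 4x + 7
Initial interval: [-3.14, 0.26]

Iteration 1:
  c_1 = (-3.140000 + 0.260000)/2 = -1.440000
  f(c_1) = f(-1.440000) = -7.966784
  f(a) × f(c) ≥ 0, new interval: [-1.440000, 0.260000]

After 1 iteration(s), the approximation is c_1 = -1.440000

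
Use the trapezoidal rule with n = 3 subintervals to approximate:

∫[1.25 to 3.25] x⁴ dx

f(x) = x⁴
a = 1.25, b = 3.25, n = 3
h = (b - a)/n = 0.666667

Trapezoidal rule: (h/2)[f(x₀) + 2f(x₁) + 2f(x₂) + ... + f(xₙ)]

x_0 = 1.2500, f(x_0) = 2.441406, coefficient = 1
x_1 = 1.9167, f(x_1) = 13.495419, coefficient = 2
x_2 = 2.5833, f(x_2) = 44.537085, coefficient = 2
x_3 = 3.2500, f(x_3) = 111.566406, coefficient = 1

I ≈ (0.666667/2) × 230.072820 = 76.690940
Exact value: 71.907813
Error: 4.783128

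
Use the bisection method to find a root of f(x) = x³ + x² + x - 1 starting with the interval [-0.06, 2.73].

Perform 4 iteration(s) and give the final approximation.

f(x) = x³ + x² + x - 1
Initial interval: [-0.06, 2.73]

Iteration 1:
  c_1 = (-0.060000 + 2.730000)/2 = 1.335000
  f(c_1) = f(1.335000) = 4.496495
  f(a) × f(c) < 0, new interval: [-0.060000, 1.335000]
Iteration 2:
  c_2 = (-0.060000 + 1.335000)/2 = 0.637500
  f(c_2) = f(0.637500) = 0.302990
  f(a) × f(c) < 0, new interval: [-0.060000, 0.637500]
Iteration 3:
  c_3 = (-0.060000 + 0.637500)/2 = 0.288750
  f(c_3) = f(0.288750) = -0.603798
  f(a) × f(c) ≥ 0, new interval: [0.288750, 0.637500]
Iteration 4:
  c_4 = (0.288750 + 0.637500)/2 = 0.463125
  f(c_4) = f(0.463125) = -0.223057
  f(a) × f(c) ≥ 0, new interval: [0.463125, 0.637500]

After 4 iteration(s), the approximation is c_4 = 0.463125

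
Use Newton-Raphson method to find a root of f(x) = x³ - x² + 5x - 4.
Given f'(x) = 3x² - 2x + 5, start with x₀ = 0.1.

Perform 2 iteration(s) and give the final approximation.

f(x) = x³ - x² + 5x - 4
f'(x) = 3x² - 2x + 5
x₀ = 0.1

Newton-Raphson formula: x_{n+1} = x_n - f(x_n)/f'(x_n)

Iteration 1:
  f(0.100000) = -3.509000
  f'(0.100000) = 4.830000
  x_1 = 0.100000 - (-3.509000)/4.830000 = 0.826501
Iteration 2:
  f(0.826501) = 0.013987
  f'(0.826501) = 5.396310
  x_2 = 0.826501 - 0.013987/5.396310 = 0.823909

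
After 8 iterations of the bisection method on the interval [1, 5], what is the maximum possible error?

Bisection error bound: |error| ≤ (b-a)/2^n
|error| ≤ (5 - 1)/2^8 = 4/2^8
|error| ≤ 0.0156250000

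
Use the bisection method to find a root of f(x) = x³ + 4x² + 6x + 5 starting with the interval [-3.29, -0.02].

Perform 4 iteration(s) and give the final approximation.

f(x) = x³ + 4x² + 6x + 5
Initial interval: [-3.29, -0.02]

Iteration 1:
  c_1 = (-3.290000 + (-0.020000))/2 = -1.655000
  f(c_1) = f(-1.655000) = 1.493014
  f(a) × f(c) < 0, new interval: [-3.290000, -1.655000]
Iteration 2:
  c_2 = (-3.290000 + (-1.655000))/2 = -2.472500
  f(c_2) = f(-2.472500) = -0.497001
  f(a) × f(c) ≥ 0, new interval: [-2.472500, -1.655000]
Iteration 3:
  c_3 = (-2.472500 + (-1.655000))/2 = -2.063750
  f(c_3) = f(-2.063750) = 0.864113
  f(a) × f(c) < 0, new interval: [-2.472500, -2.063750]
Iteration 4:
  c_4 = (-2.472500 + (-2.063750))/2 = -2.268125
  f(c_4) = f(-2.268125) = 0.300692
  f(a) × f(c) < 0, new interval: [-2.472500, -2.268125]

After 4 iteration(s), the approximation is c_4 = -2.268125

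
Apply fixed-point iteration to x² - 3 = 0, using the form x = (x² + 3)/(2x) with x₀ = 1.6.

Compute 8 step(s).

Equation: x² - 3 = 0
Fixed-point form: x = (x² + 3)/(2x)
x₀ = 1.6

x_1 = g(1.600000) = 1.737500
x_2 = g(1.737500) = 1.732059
x_3 = g(1.732059) = 1.732051
x_4 = g(1.732051) = 1.732051
x_5 = g(1.732051) = 1.732051
x_6 = g(1.732051) = 1.732051
x_7 = g(1.732051) = 1.732051
x_8 = g(1.732051) = 1.732051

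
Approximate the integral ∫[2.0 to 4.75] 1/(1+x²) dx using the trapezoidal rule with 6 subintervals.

f(x) = 1/(1+x²)
a = 2.0, b = 4.75, n = 6
h = (b - a)/n = 0.458333

Trapezoidal rule: (h/2)[f(x₀) + 2f(x₁) + 2f(x₂) + ... + f(xₙ)]

x_0 = 2.0000, f(x_0) = 0.200000, coefficient = 1
x_1 = 2.4583, f(x_1) = 0.141977, coefficient = 2
x_2 = 2.9167, f(x_2) = 0.105186, coefficient = 2
x_3 = 3.3750, f(x_3) = 0.080706, coefficient = 2
x_4 = 3.8333, f(x_4) = 0.063717, coefficient = 2
x_5 = 4.2917, f(x_5) = 0.051498, coefficient = 2
x_6 = 4.7500, f(x_6) = 0.042440, coefficient = 1

I ≈ (0.458333/2) × 1.128608 = 0.258639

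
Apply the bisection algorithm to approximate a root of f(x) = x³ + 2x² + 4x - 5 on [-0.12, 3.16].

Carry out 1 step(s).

f(x) = x³ + 2x² + 4x - 5
Initial interval: [-0.12, 3.16]

Iteration 1:
  c_1 = (-0.120000 + 3.160000)/2 = 1.520000
  f(c_1) = f(1.520000) = 9.212608
  f(a) × f(c) < 0, new interval: [-0.120000, 1.520000]

After 1 iteration(s), the approximation is c_1 = 1.520000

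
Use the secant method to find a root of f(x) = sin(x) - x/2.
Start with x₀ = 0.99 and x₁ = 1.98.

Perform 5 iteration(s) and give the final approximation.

f(x) = sin(x) - x/2
x₀ = 0.99, x₁ = 1.98

Secant formula: x_{n+1} = x_n - f(x_n)(x_n - x_{n-1})/(f(x_n) - f(x_{n-1}))

Iteration 1:
  f(0.990000) = 0.341026
  f(1.980000) = -0.072562
  x_2 = 1.980000 - (-0.072562)×(1.980000 - 0.990000)/(-0.072562 - 0.341026)
       = 1.806309
Iteration 2:
  f(1.980000) = -0.072562
  f(1.806309) = 0.069240
  x_3 = 1.806309 - 0.069240×(1.806309 - 1.980000)/(0.069240 - (-0.072562))
       = 1.891120
Iteration 3:
  f(1.806309) = 0.069240
  f(1.891120) = 0.003573
  x_4 = 1.891120 - 0.003573×(1.891120 - 1.806309)/(0.003573 - 0.069240)
       = 1.895735
Iteration 4:
  f(1.891120) = 0.003573
  f(1.895735) = -0.000197
  x_5 = 1.895735 - (-0.000197)×(1.895735 - 1.891120)/(-0.000197 - 0.003573)
       = 1.895494
Iteration 5:
  f(1.895735) = -0.000197
  f(1.895494) = 0.000001
  x_6 = 1.895494 - 0.000001×(1.895494 - 1.895735)/(0.000001 - (-0.000197))
       = 1.895494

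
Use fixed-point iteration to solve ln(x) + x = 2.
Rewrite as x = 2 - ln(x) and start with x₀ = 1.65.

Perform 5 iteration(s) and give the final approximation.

Equation: ln(x) + x = 2
Fixed-point form: x = 2 - ln(x)
x₀ = 1.65

x_1 = g(1.650000) = 1.499225
x_2 = g(1.499225) = 1.595052
x_3 = g(1.595052) = 1.533094
x_4 = g(1.533094) = 1.572712
x_5 = g(1.572712) = 1.547198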